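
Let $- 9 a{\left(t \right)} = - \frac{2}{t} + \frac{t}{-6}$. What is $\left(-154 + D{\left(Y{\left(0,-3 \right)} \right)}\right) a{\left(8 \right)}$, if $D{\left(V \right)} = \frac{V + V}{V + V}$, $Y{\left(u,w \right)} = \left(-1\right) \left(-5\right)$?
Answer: $- \frac{323}{12} \approx -26.917$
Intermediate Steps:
$a{\left(t \right)} = \frac{t}{54} + \frac{2}{9 t}$ ($a{\left(t \right)} = - \frac{- \frac{2}{t} + \frac{t}{-6}}{9} = - \frac{- \frac{2}{t} + t \left(- \frac{1}{6}\right)}{9} = - \frac{- \frac{2}{t} - \frac{t}{6}}{9} = \frac{t}{54} + \frac{2}{9 t}$)
$Y{\left(u,w \right)} = 5$
$D{\left(V \right)} = 1$ ($D{\left(V \right)} = \frac{2 V}{2 V} = 2 V \frac{1}{2 V} = 1$)
$\left(-154 + D{\left(Y{\left(0,-3 \right)} \right)}\right) a{\left(8 \right)} = \left(-154 + 1\right) \frac{12 + 8^{2}}{54 \cdot 8} = - 153 \cdot \frac{1}{54} \cdot \frac{1}{8} \left(12 + 64\right) = - 153 \cdot \frac{1}{54} \cdot \frac{1}{8} \cdot 76 = \left(-153\right) \frac{19}{108} = - \frac{323}{12}$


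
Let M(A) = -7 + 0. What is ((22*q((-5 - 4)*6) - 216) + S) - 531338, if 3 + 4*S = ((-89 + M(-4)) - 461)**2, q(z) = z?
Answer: -910361/2 ≈ -4.5518e+5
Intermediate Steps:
M(A) = -7
S = 155123/2 (S = -3/4 + ((-89 - 7) - 461)**2/4 = -3/4 + (-96 - 461)**2/4 = -3/4 + (1/4)*(-557)**2 = -3/4 + (1/4)*310249 = -3/4 + 310249/4 = 155123/2 ≈ 77562.)
((22*q((-5 - 4)*6) - 216) + S) - 531338 = ((22*((-5 - 4)*6) - 216) + 155123/2) - 531338 = ((22*(-9*6) - 216) + 155123/2) - 531338 = ((22*(-54) - 216) + 155123/2) - 531338 = ((-1188 - 216) + 155123/2) - 531338 = (-1404 + 155123/2) - 531338 = 152315/2 - 531338 = -910361/2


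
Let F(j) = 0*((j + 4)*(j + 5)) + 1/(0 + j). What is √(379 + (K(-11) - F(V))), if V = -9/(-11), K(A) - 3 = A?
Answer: 16*√13/3 ≈ 19.230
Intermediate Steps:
K(A) = 3 + A
V = 9/11 (V = -9*(-1/11) = 9/11 ≈ 0.81818)
F(j) = 1/j (F(j) = 0*((4 + j)*(5 + j)) + 1/j = 0 + 1/j = 1/j)
√(379 + (K(-11) - F(V))) = √(379 + ((3 - 11) - 1/9/11)) = √(379 + (-8 - 1*11/9)) = √(379 + (-8 - 11/9)) = √(379 - 83/9) = √(3328/9) = 16*√13/3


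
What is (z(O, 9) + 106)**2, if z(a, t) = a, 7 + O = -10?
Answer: 7921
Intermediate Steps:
O = -17 (O = -7 - 10 = -17)
(z(O, 9) + 106)**2 = (-17 + 106)**2 = 89**2 = 7921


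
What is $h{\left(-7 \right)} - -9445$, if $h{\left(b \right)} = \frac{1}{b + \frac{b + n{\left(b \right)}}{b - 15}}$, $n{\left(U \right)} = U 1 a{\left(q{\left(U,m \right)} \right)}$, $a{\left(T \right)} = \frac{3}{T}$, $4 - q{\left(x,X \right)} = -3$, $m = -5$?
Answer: $\frac{680029}{72} \approx 9444.8$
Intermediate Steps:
$q{\left(x,X \right)} = 7$ ($q{\left(x,X \right)} = 4 - -3 = 4 + 3 = 7$)
$n{\left(U \right)} = \frac{3 U}{7}$ ($n{\left(U \right)} = U 1 \cdot \frac{3}{7} = U 3 \cdot \frac{1}{7} = U \frac{3}{7} = \frac{3 U}{7}$)
$h{\left(b \right)} = \frac{1}{b + \frac{10 b}{7 \left(-15 + b\right)}}$ ($h{\left(b \right)} = \frac{1}{b + \frac{b + \frac{3 b}{7}}{b - 15}} = \frac{1}{b + \frac{\frac{10}{7} b}{-15 + b}} = \frac{1}{b + \frac{10 b}{7 \left(-15 + b\right)}}$)
$h{\left(-7 \right)} - -9445 = \frac{7 \left(-15 - 7\right)}{\left(-7\right) \left(-95 + 7 \left(-7\right)\right)} - -9445 = 7 \left(- \frac{1}{7}\right) \frac{1}{-95 - 49} \left(-22\right) + 9445 = 7 \left(- \frac{1}{7}\right) \frac{1}{-144} \left(-22\right) + 9445 = 7 \left(- \frac{1}{7}\right) \left(- \frac{1}{144}\right) \left(-22\right) + 9445 = - \frac{11}{72} + 9445 = \frac{680029}{72}$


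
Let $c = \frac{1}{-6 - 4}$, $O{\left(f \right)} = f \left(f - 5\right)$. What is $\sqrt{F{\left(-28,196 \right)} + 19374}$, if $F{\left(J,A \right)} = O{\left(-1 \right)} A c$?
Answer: $\frac{3 \sqrt{53490}}{5} \approx 138.77$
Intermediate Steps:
$O{\left(f \right)} = f \left(-5 + f\right)$
$c = - \frac{1}{10}$ ($c = \frac{1}{-6 - 4} = \frac{1}{-10} = - \frac{1}{10} \approx -0.1$)
$F{\left(J,A \right)} = - \frac{3 A}{5}$ ($F{\left(J,A \right)} = - (-5 - 1) A \left(- \frac{1}{10}\right) = \left(-1\right) \left(-6\right) A \left(- \frac{1}{10}\right) = 6 A \left(- \frac{1}{10}\right) = - \frac{3 A}{5}$)
$\sqrt{F{\left(-28,196 \right)} + 19374} = \sqrt{\left(- \frac{3}{5}\right) 196 + 19374} = \sqrt{- \frac{588}{5} + 19374} = \sqrt{\frac{96282}{5}} = \frac{3 \sqrt{53490}}{5}$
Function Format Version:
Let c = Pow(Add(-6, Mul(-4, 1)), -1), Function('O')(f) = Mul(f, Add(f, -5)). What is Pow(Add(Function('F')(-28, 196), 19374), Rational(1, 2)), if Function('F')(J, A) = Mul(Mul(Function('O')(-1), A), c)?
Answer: Mul(Rational(3, 5), Pow(53490, Rational(1, 2))) ≈ 138.77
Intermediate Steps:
Function('O')(f) = Mul(f, Add(-5, f))
c = Rational(-1, 10) (c = Pow(Add(-6, -4), -1) = Pow(-10, -1) = Rational(-1, 10) ≈ -0.10000)
Function('F')(J, A) = Mul(Rational(-3, 5), A) (Function('F')(J, A) = Mul(Mul(Mul(-1, Add(-5, -1)), A), Rational(-1, 10)) = Mul(Mul(Mul(-1, -6), A), Rational(-1, 10)) = Mul(Mul(6, A), Rational(-1, 10)) = Mul(Rational(-3, 5), A))
Pow(Add(Function('F')(-28, 196), 19374), Rational(1, 2)) = Pow(Add(Mul(Rational(-3, 5), 196), 19374), Rational(1, 2)) = Pow(Add(Rational(-588, 5), 19374), Rational(1, 2)) = Pow(Rational(96282, 5), Rational(1, 2)) = Mul(Rational(3, 5), Pow(53490, Rational(1, 2)))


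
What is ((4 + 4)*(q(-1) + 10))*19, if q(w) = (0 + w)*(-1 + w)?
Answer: 1824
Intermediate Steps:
q(w) = w*(-1 + w)
((4 + 4)*(q(-1) + 10))*19 = ((4 + 4)*(-(-1 - 1) + 10))*19 = (8*(-1*(-2) + 10))*19 = (8*(2 + 10))*19 = (8*12)*19 = 96*19 = 1824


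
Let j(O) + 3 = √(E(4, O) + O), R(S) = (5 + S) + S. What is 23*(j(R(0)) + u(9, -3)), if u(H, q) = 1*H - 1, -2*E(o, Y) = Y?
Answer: 115 + 23*√10/2 ≈ 151.37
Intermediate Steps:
E(o, Y) = -Y/2
R(S) = 5 + 2*S
u(H, q) = -1 + H (u(H, q) = H - 1 = -1 + H)
j(O) = -3 + √2*√O/2 (j(O) = -3 + √(-O/2 + O) = -3 + √(O/2) = -3 + √2*√O/2)
23*(j(R(0)) + u(9, -3)) = 23*((-3 + √2*√(5 + 2*0)/2) + (-1 + 9)) = 23*((-3 + √2*√(5 + 0)/2) + 8) = 23*((-3 + √2*√5/2) + 8) = 23*((-3 + √10/2) + 8) = 23*(5 + √10/2) = 115 + 23*√10/2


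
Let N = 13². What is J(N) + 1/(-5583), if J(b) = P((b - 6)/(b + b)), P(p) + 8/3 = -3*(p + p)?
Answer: -1748776/314509 ≈ -5.5603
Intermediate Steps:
N = 169
P(p) = -8/3 - 6*p (P(p) = -8/3 - 3*(p + p) = -8/3 - 6*p)
J(b) = -8/3 - 3*(-6 + b)/b (J(b) = -8/3 - 6*(b - 6)/(b + b) = -8/3 - 6*(-6 + b)/(2*b) = -8/3 - 6*(-6 + b)*1/(2*b) = -8/3 - 3*(-6 + b)/b)
J(N) + 1/(-5583) = (-17/3 + 18/169) + 1/(-5583) = (-17/3 + 18*(1/169)) - 1/5583 = (-17/3 + 18/169) - 1/5583 = -2819/507 - 1/5583 = -1748776/314509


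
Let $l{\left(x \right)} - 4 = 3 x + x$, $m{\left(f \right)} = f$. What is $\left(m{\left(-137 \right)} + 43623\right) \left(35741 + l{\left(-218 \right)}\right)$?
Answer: $1516487278$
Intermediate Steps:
$l{\left(x \right)} = 4 + 4 x$ ($l{\left(x \right)} = 4 + \left(3 x + x\right) = 4 + 4 x$)
$\left(m{\left(-137 \right)} + 43623\right) \left(35741 + l{\left(-218 \right)}\right) = \left(-137 + 43623\right) \left(35741 + \left(4 + 4 \left(-218\right)\right)\right) = 43486 \left(35741 + \left(4 - 872\right)\right) = 43486 \left(35741 - 868\right) = 43486 \cdot 34873 = 1516487278$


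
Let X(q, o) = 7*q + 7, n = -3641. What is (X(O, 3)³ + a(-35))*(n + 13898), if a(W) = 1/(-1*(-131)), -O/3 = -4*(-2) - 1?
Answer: -3687022237743/131 ≈ -2.8145e+10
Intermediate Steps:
O = -21 (O = -3*(-4*(-2) - 1) = -3*(8 - 1) = -3*7 = -21)
X(q, o) = 7 + 7*q
a(W) = 1/131
(X(O, 3)³ + a(-35))*(n + 13898) = ((7 + 7*(-21))³ + 1/131)*(-3641 + 13898) = ((7 - 147)³ + 1/131)*10257 = ((-140)³ + 1/131)*10257 = (-2744000 + 1/131)*10257 = -359463999/131*10257 = -3687022237743/131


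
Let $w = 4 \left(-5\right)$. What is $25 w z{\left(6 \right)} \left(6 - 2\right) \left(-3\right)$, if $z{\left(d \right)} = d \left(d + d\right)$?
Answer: $432000$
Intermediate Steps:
$z{\left(d \right)} = 2 d^{2}$ ($z{\left(d \right)} = d 2 d = 2 d^{2}$)
$w = -20$
$25 w z{\left(6 \right)} \left(6 - 2\right) \left(-3\right) = 25 \left(-20\right) 2 \cdot 6^{2} \left(6 - 2\right) \left(-3\right) = - 500 \cdot 2 \cdot 36 \cdot 4 \left(-3\right) = - 500 \cdot 72 \cdot 4 \left(-3\right) = - 500 \cdot 288 \left(-3\right) = \left(-500\right) \left(-864\right) = 432000$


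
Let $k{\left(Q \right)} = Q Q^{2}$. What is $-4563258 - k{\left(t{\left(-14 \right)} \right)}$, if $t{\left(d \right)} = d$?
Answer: $-4560514$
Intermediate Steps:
$k{\left(Q \right)} = Q^{3}$
$-4563258 - k{\left(t{\left(-14 \right)} \right)} = -4563258 - \left(-14\right)^{3} = -4563258 - -2744 = -4563258 + 2744 = -4560514$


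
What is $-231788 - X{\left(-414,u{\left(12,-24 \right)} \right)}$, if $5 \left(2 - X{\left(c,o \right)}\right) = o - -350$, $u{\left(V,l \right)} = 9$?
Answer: $- \frac{1158591}{5} \approx -2.3172 \cdot 10^{5}$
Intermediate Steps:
$X{\left(c,o \right)} = -68 - \frac{o}{5}$ ($X{\left(c,o \right)} = 2 - \frac{o - -350}{5} = 2 - \frac{o + 350}{5} = 2 - \frac{350 + o}{5} = 2 - \left(70 + \frac{o}{5}\right) = -68 - \frac{o}{5}$)
$-231788 - X{\left(-414,u{\left(12,-24 \right)} \right)} = -231788 - \left(-68 - \frac{9}{5}\right) = -231788 - - \frac{349}{5} = -231788 + \frac{349}{5} = - \frac{1158591}{5}$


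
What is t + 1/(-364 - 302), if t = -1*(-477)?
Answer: 317681/666 ≈ 477.00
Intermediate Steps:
t = 477
t + 1/(-364 - 302) = 477 + 1/(-364 - 302) = 477 + 1/(-666) = 477 - 1/666 = 317681/666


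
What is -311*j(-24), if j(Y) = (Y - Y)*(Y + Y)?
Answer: 0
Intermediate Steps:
j(Y) = 0 (j(Y) = 0*(2*Y) = 0)
-311*j(-24) = -311*0 = 0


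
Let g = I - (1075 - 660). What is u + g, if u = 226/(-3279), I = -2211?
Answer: -8610880/3279 ≈ -2626.1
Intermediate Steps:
u = -226/3279 (u = 226*(-1/3279) = -226/3279 ≈ -0.068923)
g = -2626 (g = -2211 - (1075 - 660) = -2211 - 1*415 = -2211 - 415 = -2626)
u + g = -226/3279 - 2626 = -8610880/3279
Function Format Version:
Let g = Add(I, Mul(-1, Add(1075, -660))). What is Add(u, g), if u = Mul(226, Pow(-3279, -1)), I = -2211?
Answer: Rational(-8610880, 3279) ≈ -2626.1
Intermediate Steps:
u = Rational(-226, 3279) (u = Mul(226, Rational(-1, 3279)) = Rational(-226, 3279) ≈ -0.068923)
g = -2626 (g = Add(-2211, Mul(-1, Add(1075, -660))) = Add(-2211, Mul(-1, 415)) = Add(-2211, -415) = -2626)
Add(u, g) = Add(Rational(-226, 3279), -2626) = Rational(-8610880, 3279)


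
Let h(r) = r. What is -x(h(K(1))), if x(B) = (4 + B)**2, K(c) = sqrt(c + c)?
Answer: -(4 + sqrt(2))**2 ≈ -29.314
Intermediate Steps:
K(c) = sqrt(2)*sqrt(c) (K(c) = sqrt(2*c) = sqrt(2)*sqrt(c))
-x(h(K(1))) = -(4 + sqrt(2)*sqrt(1))**2 = -(4 + sqrt(2)*1)**2 = -(4 + sqrt(2))**2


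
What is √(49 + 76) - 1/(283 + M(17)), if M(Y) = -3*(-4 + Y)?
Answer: -1/244 + 5*√5 ≈ 11.176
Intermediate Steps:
M(Y) = 12 - 3*Y
√(49 + 76) - 1/(283 + M(17)) = √(49 + 76) - 1/(283 + (12 - 3*17)) = √125 - 1/(283 + (12 - 51)) = 5*√5 - 1/(283 - 39) = 5*√5 - 1/244 = -1/244 + 5*√5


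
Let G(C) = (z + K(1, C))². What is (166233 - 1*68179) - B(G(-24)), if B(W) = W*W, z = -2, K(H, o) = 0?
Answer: 98038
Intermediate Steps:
G(C) = 4 (G(C) = (-2 + 0)² = (-2)² = 4)
B(W) = W²
(166233 - 1*68179) - B(G(-24)) = (166233 - 1*68179) - 1*4² = (166233 - 68179) - 1*16 = 98054 - 16 = 98038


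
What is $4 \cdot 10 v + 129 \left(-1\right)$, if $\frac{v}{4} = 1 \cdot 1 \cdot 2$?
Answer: $191$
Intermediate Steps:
$v = 8$ ($v = 4 \cdot 1 \cdot 1 \cdot 2 = 4 \cdot 1 \cdot 2 = 4 \cdot 2 = 8$)
$4 \cdot 10 v + 129 \left(-1\right) = 4 \cdot 10 \cdot 8 + 129 \left(-1\right) = 40 \cdot 8 - 129 = 320 - 129 = 191$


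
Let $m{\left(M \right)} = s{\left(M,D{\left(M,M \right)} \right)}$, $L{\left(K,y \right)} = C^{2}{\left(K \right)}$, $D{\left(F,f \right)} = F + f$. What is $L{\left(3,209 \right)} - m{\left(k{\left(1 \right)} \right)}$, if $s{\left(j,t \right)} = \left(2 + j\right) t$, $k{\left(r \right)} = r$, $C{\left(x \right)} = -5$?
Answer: $19$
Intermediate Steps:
$s{\left(j,t \right)} = t \left(2 + j\right)$
$L{\left(K,y \right)} = 25$ ($L{\left(K,y \right)} = \left(-5\right)^{2} = 25$)
$m{\left(M \right)} = 2 M \left(2 + M\right)$ ($m{\left(M \right)} = \left(M + M\right) \left(2 + M\right) = 2 M \left(2 + M\right)$)
$L{\left(3,209 \right)} - m{\left(k{\left(1 \right)} \right)} = 25 - 2 \cdot 1 \left(2 + 1\right) = 25 - 2 \cdot 1 \cdot 3 = 25 - 6 = 19$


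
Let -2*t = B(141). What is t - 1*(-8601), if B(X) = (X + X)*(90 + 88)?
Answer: -16497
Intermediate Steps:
B(X) = 356*X (B(X) = (2*X)*178 = 356*X)
t = -25098 (t = -178*141 = -1/2*50196 = -25098)
t - 1*(-8601) = -25098 - 1*(-8601) = -25098 + 8601 = -16497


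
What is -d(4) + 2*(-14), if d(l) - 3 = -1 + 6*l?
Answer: -54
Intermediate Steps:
d(l) = 2 + 6*l (d(l) = 3 + (-1 + 6*l) = 2 + 6*l)
-d(4) + 2*(-14) = -(2 + 6*4) + 2*(-14) = -(2 + 24) - 28 = -1*26 - 28 = -26 - 28 = -54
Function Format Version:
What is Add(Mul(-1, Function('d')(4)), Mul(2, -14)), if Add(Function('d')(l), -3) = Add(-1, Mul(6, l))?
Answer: -54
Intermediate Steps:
Function('d')(l) = Add(2, Mul(6, l)) (Function('d')(l) = Add(3, Add(-1, Mul(6, l))) = Add(2, Mul(6, l)))
Add(Mul(-1, Function('d')(4)), Mul(2, -14)) = Add(Mul(-1, Add(2, Mul(6, 4))), Mul(2, -14)) = Add(Mul(-1, Add(2, 24)), -28) = Add(Mul(-1, 26), -28) = Add(-26, -28) = -54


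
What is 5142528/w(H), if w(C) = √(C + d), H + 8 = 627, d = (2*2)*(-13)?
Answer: 571392*√7/7 ≈ 2.1597e+5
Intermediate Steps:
d = -52 (d = 4*(-13) = -52)
H = 619 (H = -8 + 627 = 619)
w(C) = √(-52 + C) (w(C) = √(C - 52) = √(-52 + C))
5142528/w(H) = 5142528/(√(-52 + 619)) = 5142528/(√567) = 5142528/((9*√7)) = 5142528*(√7/63) = 571392*√7/7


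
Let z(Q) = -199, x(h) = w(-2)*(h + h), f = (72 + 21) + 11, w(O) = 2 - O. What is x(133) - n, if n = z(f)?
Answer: 1263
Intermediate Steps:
f = 104 (f = 93 + 11 = 104)
x(h) = 8*h (x(h) = (2 - 1*(-2))*(h + h) = (2 + 2)*(2*h) = 4*(2*h) = 8*h)
n = -199
x(133) - n = 8*133 - 1*(-199) = 1064 + 199 = 1263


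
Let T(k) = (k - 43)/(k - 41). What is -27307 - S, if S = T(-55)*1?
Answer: -1310785/48 ≈ -27308.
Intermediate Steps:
T(k) = (-43 + k)/(-41 + k)
S = 49/48 (S = ((-43 - 55)/(-41 - 55))*1 = (-98/(-96))*1 = -1/96*(-98)*1 = (49/48)*1 = 49/48 ≈ 1.0208)
-27307 - S = -27307 - 1*49/48 = -27307 - 49/48 = -1310785/48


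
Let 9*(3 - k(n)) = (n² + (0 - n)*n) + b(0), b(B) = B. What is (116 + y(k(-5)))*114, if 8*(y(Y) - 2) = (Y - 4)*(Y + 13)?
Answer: 13224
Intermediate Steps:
k(n) = 3 (k(n) = 3 - ((n² + (0 - n)*n) + 0)/9 = 3 - ((n² + (-n)*n) + 0)/9 = 3 - ((n² - n²) + 0)/9 = 3 - (0 + 0)/9 = 3 - ⅑*0 = 3 + 0 = 3)
y(Y) = 2 + (-4 + Y)*(13 + Y)/8 (y(Y) = 2 + ((Y - 4)*(Y + 13))/8 = 2 + ((-4 + Y)*(13 + Y))/8 = 2 + (-4 + Y)*(13 + Y)/8)
(116 + y(k(-5)))*114 = (116 + (-9/2 + (⅛)*3² + (9/8)*3))*114 = (116 + (-9/2 + (⅛)*9 + 27/8))*114 = (116 + (-9/2 + 9/8 + 27/8))*114 = (116 + 0)*114 = 116*114 = 13224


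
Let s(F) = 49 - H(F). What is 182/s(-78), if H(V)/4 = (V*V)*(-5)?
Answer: 182/121729 ≈ 0.0014951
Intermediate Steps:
H(V) = -20*V² (H(V) = 4*((V*V)*(-5)) = 4*(V²*(-5)) = 4*(-5*V²) = -20*V²)
s(F) = 49 + 20*F² (s(F) = 49 - (-20)*F² = 49 + 20*F²)
182/s(-78) = 182/(49 + 20*(-78)²) = 182/(49 + 20*6084) = 182/(49 + 121680) = 182/121729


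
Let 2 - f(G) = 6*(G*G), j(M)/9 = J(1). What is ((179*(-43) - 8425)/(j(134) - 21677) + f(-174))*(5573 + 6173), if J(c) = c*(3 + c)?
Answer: -46175382948632/21641 ≈ -2.1337e+9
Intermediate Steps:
j(M) = 36 (j(M) = 9*(1*(3 + 1)) = 9*(1*4) = 9*4 = 36)
f(G) = 2 - 6*G² (f(G) = 2 - 6*G*G = 2 - 6*G²)
((179*(-43) - 8425)/(j(134) - 21677) + f(-174))*(5573 + 6173) = ((179*(-43) - 8425)/(36 - 21677) + (2 - 6*(-174)²))*(5573 + 6173) = ((-7697 - 8425)/(-21641) + (2 - 6*30276))*11746 = (-16122*(-1/21641) + (2 - 181656))*11746 = (16122/21641 - 181654)*11746 = -3931158092/21641*11746 = -46175382948632/21641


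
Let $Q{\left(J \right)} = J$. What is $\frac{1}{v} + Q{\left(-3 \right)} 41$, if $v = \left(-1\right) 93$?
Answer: $- \frac{11440}{93} \approx -123.01$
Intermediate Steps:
$v = -93$
$\frac{1}{v} + Q{\left(-3 \right)} 41 = \frac{1}{-93} - 123 = - \frac{1}{93} - 123 = - \frac{11440}{93}$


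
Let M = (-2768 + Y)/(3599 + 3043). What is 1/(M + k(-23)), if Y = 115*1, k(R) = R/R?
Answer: 6642/3989 ≈ 1.6651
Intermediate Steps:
k(R) = 1
Y = 115
M = -2653/6642 (M = (-2768 + 115)/(3599 + 3043) = -2653/6642 ≈ -0.39943)
1/(M + k(-23)) = 1/(-2653/6642 + 1) = 1/(3989/6642) = 6642/3989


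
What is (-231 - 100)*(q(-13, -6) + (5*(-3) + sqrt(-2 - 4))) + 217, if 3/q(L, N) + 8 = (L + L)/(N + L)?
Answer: 223933/42 - 331*I*sqrt(6) ≈ 5331.7 - 810.78*I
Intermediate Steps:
q(L, N) = 3/(-8 + 2*L/(L + N)) (q(L, N) = 3/(-8 + (L + L)/(N + L)) = 3/(-8 + (2*L)/(L + N)) = 3/(-8 + 2*L/(L + N)))
(-231 - 100)*(q(-13, -6) + (5*(-3) + sqrt(-2 - 4))) + 217 = (-231 - 100)*(3*(-1*(-13) - 1*(-6))/(2*(3*(-13) + 4*(-6))) + (5*(-3) + sqrt(-2 - 4))) + 217 = -331*(3*(13 + 6)/(2*(-39 - 24)) + (-15 + sqrt(-6))) + 217 = -331*((3/2)*19/(-63) + (-15 + I*sqrt(6))) + 217 = -331*((3/2)*(-1/63)*19 + (-15 + I*sqrt(6))) + 217 = -331*(-19/42 + (-15 + I*sqrt(6))) + 217 = -331*(-649/42 + I*sqrt(6)) + 217 = (214819/42 - 331*I*sqrt(6)) + 217 = 223933/42 - 331*I*sqrt(6)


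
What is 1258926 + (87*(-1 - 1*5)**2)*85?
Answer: 1525146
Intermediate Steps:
1258926 + (87*(-1 - 1*5)**2)*85 = 1258926 + (87*(-1 - 5)**2)*85 = 1258926 + (87*(-6)**2)*85 = 1258926 + (87*36)*85 = 1258926 + 3132*85 = 1258926 + 266220 = 1525146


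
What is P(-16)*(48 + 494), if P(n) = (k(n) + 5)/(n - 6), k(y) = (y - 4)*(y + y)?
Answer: -174795/11 ≈ -15890.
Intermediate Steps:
k(y) = 2*y*(-4 + y) (k(y) = (-4 + y)*(2*y) = 2*y*(-4 + y))
P(n) = (5 + 2*n*(-4 + n))/(-6 + n) (P(n) = (2*n*(-4 + n) + 5)/(n - 6) = (5 + 2*n*(-4 + n))/(-6 + n))
P(-16)*(48 + 494) = ((5 + 2*(-16)*(-4 - 16))/(-6 - 16))*(48 + 494) = ((5 + 2*(-16)*(-20))/(-22))*542 = -(5 + 640)/22*542 = -1/22*645*542 = -645/22*542 = -174795/11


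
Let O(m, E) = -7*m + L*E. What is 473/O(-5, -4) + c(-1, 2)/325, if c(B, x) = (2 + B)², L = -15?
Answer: 30764/6175 ≈ 4.9820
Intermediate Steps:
O(m, E) = -15*E - 7*m (O(m, E) = -7*m - 15*E = -15*E - 7*m)
473/O(-5, -4) + c(-1, 2)/325 = 473/(-15*(-4) - 7*(-5)) + (2 - 1)²/325 = 473/(60 + 35) + 1²*(1/325) = 473/95 + 1*(1/325) = 473*(1/95) + 1/325 = 473/95 + 1/325 = 30764/6175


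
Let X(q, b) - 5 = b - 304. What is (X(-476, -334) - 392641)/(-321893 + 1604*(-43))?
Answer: 393274/390865 ≈ 1.0062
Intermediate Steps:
X(q, b) = -299 + b (X(q, b) = 5 + (b - 304) = 5 + (-304 + b) = -299 + b)
(X(-476, -334) - 392641)/(-321893 + 1604*(-43)) = ((-299 - 334) - 392641)/(-321893 + 1604*(-43)) = (-633 - 392641)/(-321893 - 68972) = -393274/(-390865) = -393274*(-1/390865) = 393274/390865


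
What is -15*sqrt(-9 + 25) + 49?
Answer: -11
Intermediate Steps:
-15*sqrt(-9 + 25) + 49 = -15*sqrt(16) + 49 = -15*4 + 49 = -60 + 49 = -11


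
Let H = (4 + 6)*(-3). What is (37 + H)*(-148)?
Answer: -1036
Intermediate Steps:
H = -30 (H = 10*(-3) = -30)
(37 + H)*(-148) = (37 - 30)*(-148) = 7*(-148) = -1036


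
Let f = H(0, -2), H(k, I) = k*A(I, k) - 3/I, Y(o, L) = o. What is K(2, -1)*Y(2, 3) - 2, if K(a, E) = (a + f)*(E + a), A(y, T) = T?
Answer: 5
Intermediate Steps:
H(k, I) = k² - 3/I (H(k, I) = k*k - 3/I = k² - 3/I)
f = 3/2 (f = 0² - 3/(-2) = 0 - 3*(-½) = 0 + 3/2 = 3/2 ≈ 1.5000)
K(a, E) = (3/2 + a)*(E + a) (K(a, E) = (a + 3/2)*(E + a) = (3/2 + a)*(E + a))
K(2, -1)*Y(2, 3) - 2 = (2² + (3/2)*(-1) + (3/2)*2 - 1*2)*2 - 2 = (4 - 3/2 + 3 - 2)*2 - 2 = (7/2)*2 - 2 = 7 - 2 = 5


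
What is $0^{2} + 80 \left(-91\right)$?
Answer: $-7280$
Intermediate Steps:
$0^{2} + 80 \left(-91\right) = 0 - 7280 = -7280$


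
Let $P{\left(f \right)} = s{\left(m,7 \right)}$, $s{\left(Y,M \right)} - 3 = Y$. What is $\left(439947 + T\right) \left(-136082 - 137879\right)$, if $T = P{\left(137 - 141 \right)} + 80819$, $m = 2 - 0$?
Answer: $-142670943931$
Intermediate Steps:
$m = 2$ ($m = 2 + 0 = 2$)
$s{\left(Y,M \right)} = 3 + Y$
$P{\left(f \right)} = 5$ ($P{\left(f \right)} = 3 + 2 = 5$)
$T = 80824$ ($T = 5 + 80819 = 80824$)
$\left(439947 + T\right) \left(-136082 - 137879\right) = \left(439947 + 80824\right) \left(-136082 - 137879\right) = 520771 \left(-273961\right) = -142670943931$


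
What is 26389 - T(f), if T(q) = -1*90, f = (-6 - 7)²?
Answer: 26479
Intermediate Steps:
f = 169 (f = (-13)² = 169)
T(q) = -90
26389 - T(f) = 26389 - 1*(-90) = 26389 + 90 = 26479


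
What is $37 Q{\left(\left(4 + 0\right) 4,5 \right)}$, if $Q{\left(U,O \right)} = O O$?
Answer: $925$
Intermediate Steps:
$Q{\left(U,O \right)} = O^{2}$
$37 Q{\left(\left(4 + 0\right) 4,5 \right)} = 37 \cdot 5^{2} = 37 \cdot 25 = 925$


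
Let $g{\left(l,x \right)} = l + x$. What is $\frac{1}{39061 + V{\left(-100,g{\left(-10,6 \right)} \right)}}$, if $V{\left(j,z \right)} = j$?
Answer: $\frac{1}{38961} \approx 2.5667 \cdot 10^{-5}$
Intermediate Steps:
$\frac{1}{39061 + V{\left(-100,g{\left(-10,6 \right)} \right)}} = \frac{1}{39061 - 100} = \frac{1}{38961}$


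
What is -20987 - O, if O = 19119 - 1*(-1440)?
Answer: -41546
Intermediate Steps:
O = 20559 (O = 19119 + 1440 = 20559)
-20987 - O = -20987 - 1*20559 = -20987 - 20559 = -41546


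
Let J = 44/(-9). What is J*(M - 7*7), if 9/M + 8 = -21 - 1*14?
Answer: 93104/387 ≈ 240.58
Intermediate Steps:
M = -9/43 (M = 9/(-8 + (-21 - 1*14)) = 9/(-8 + (-21 - 14)) = 9/(-8 - 35) = 9/(-43) = 9*(-1/43) = -9/43 ≈ -0.20930)
J = -44/9 (J = 44*(-⅑) = -44/9 ≈ -4.8889)
J*(M - 7*7) = -44*(-9/43 - 7*7)/9 = -44*(-9/43 - 49)/9 = -44/9*(-2116/43) = 93104/387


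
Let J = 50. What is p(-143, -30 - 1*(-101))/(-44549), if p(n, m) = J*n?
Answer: 7150/44549 ≈ 0.16050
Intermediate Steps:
p(n, m) = 50*n
p(-143, -30 - 1*(-101))/(-44549) = (50*(-143))/(-44549) = -7150*(-1/44549) = 7150/44549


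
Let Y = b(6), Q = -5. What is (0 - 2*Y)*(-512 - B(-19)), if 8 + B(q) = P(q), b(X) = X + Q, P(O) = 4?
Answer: 1016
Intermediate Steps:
b(X) = -5 + X (b(X) = X - 5 = -5 + X)
B(q) = -4 (B(q) = -8 + 4 = -4)
Y = 1 (Y = -5 + 6 = 1)
(0 - 2*Y)*(-512 - B(-19)) = (0 - 2*1)*(-512 - 1*(-4)) = (0 - 2)*(-512 + 4) = -2*(-508) = 1016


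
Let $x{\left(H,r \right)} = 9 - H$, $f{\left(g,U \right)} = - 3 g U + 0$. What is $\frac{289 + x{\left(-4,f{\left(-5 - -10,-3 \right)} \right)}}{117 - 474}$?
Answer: $- \frac{302}{357} \approx -0.84594$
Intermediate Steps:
$f{\left(g,U \right)} = - 3 U g$ ($f{\left(g,U \right)} = - 3 U g + 0 = - 3 U g$)
$\frac{289 + x{\left(-4,f{\left(-5 - -10,-3 \right)} \right)}}{117 - 474} = \frac{289 + \left(9 - -4\right)}{117 - 474} = \frac{289 + \left(9 + 4\right)}{-357} = \left(289 + 13\right) \left(- \frac{1}{357}\right) = 302 \left(- \frac{1}{357}\right) = - \frac{302}{357}$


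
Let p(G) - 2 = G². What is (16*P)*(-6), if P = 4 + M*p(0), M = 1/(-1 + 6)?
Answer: -2112/5 ≈ -422.40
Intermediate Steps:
M = ⅕ (M = 1/5 = ⅕ ≈ 0.20000)
p(G) = 2 + G²
P = 22/5 (P = 4 + (2 + 0²)/5 = 4 + (2 + 0)/5 = 4 + (⅕)*2 = 4 + ⅖ = 22/5 ≈ 4.4000)
(16*P)*(-6) = (16*(22/5))*(-6) = (352/5)*(-6) = -2112/5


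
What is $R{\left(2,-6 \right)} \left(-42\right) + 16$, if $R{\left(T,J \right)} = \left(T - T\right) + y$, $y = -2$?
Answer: $100$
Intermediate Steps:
$R{\left(T,J \right)} = -2$ ($R{\left(T,J \right)} = \left(T - T\right) - 2 = 0 - 2 = -2$)
$R{\left(2,-6 \right)} \left(-42\right) + 16 = \left(-2\right) \left(-42\right) + 16 = 84 + 16 = 100$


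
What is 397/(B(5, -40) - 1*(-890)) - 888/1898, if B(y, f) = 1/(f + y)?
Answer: -643801/29560401 ≈ -0.021779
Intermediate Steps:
397/(B(5, -40) - 1*(-890)) - 888/1898 = 397/(1/(-40 + 5) - 1*(-890)) - 888/1898 = 397/(1/(-35) + 890) - 888*1/1898 = 397/(-1/35 + 890) - 444/949 = 397/(31149/35) - 444/949 = 397*(35/31149) - 444/949 = 13895/31149 - 444/949 = -643801/29560401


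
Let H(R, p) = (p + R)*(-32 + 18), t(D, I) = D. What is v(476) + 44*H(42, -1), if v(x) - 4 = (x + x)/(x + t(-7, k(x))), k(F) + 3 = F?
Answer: -1691748/67 ≈ -25250.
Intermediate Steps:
k(F) = -3 + F
H(R, p) = -14*R - 14*p (H(R, p) = (R + p)*(-14) = -14*R - 14*p)
v(x) = 4 + 2*x/(-7 + x) (v(x) = 4 + (x + x)/(x - 7) = 4 + (2*x)/(-7 + x) = 4 + 2*x/(-7 + x))
v(476) + 44*H(42, -1) = 2*(-14 + 3*476)/(-7 + 476) + 44*(-14*42 - 14*(-1)) = 2*(-14 + 1428)/469 + 44*(-588 + 14) = 2*(1/469)*1414 + 44*(-574) = 404/67 - 25256 = -1691748/67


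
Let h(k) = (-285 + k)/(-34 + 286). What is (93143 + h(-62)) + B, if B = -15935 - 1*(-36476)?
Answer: 28648021/252 ≈ 1.1368e+5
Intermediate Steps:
B = 20541 (B = -15935 + 36476 = 20541)
h(k) = -95/84 + k/252 (h(k) = (-285 + k)/252 = (-285 + k)*(1/252) = -95/84 + k/252)
(93143 + h(-62)) + B = (93143 + (-95/84 + (1/252)*(-62))) + 20541 = (93143 + (-95/84 - 31/126)) + 20541 = (93143 - 347/252) + 20541 = 23471689/252 + 20541 = 28648021/252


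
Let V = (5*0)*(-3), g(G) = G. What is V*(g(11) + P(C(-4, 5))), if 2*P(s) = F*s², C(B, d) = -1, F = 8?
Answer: 0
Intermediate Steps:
V = 0 (V = 0*(-3) = 0)
P(s) = 4*s² (P(s) = (8*s²)/2 = 4*s²)
V*(g(11) + P(C(-4, 5))) = 0*(11 + 4*(-1)²) = 0*(11 + 4*1) = 0*(11 + 4) = 0*15 = 0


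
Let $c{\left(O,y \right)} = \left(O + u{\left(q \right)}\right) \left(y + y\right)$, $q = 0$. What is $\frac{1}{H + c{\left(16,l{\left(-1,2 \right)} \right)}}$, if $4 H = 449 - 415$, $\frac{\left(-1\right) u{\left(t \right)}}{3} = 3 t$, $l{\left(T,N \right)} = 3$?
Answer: $\frac{2}{209} \approx 0.0095694$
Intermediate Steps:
$u{\left(t \right)} = - 9 t$ ($u{\left(t \right)} = - 3 \cdot 3 t = - 9 t$)
$c{\left(O,y \right)} = 2 O y$ ($c{\left(O,y \right)} = \left(O - 0\right) \left(y + y\right) = \left(O + 0\right) 2 y = O 2 y = 2 O y$)
$H = \frac{17}{2}$ ($H = \frac{449 - 415}{4} = \frac{1}{4} \cdot 34 = \frac{17}{2} \approx 8.5$)
$\frac{1}{H + c{\left(16,l{\left(-1,2 \right)} \right)}} = \frac{1}{\frac{17}{2} + 2 \cdot 16 \cdot 3} = \frac{1}{\frac{17}{2} + 96} = \frac{1}{\frac{209}{2}} = \frac{2}{209}$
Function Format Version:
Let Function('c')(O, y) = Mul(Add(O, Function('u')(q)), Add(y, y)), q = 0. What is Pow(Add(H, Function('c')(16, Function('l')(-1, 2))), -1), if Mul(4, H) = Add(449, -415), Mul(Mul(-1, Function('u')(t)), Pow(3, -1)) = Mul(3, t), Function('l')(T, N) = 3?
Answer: Rational(2, 209) ≈ 0.0095694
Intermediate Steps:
Function('u')(t) = Mul(-9, t) (Function('u')(t) = Mul(-3, Mul(3, t)) = Mul(-9, t))
Function('c')(O, y) = Mul(2, O, y) (Function('c')(O, y) = Mul(Add(O, Mul(-9, 0)), Add(y, y)) = Mul(Add(O, 0), Mul(2, y)) = Mul(O, Mul(2, y)) = Mul(2, O, y))
H = Rational(17, 2) (H = Mul(Rational(1, 4), Add(449, -415)) = Mul(Rational(1, 4), 34) = Rational(17, 2) ≈ 8.5000)
Pow(Add(H, Function('c')(16, Function('l')(-1, 2))), -1) = Pow(Add(Rational(17, 2), Mul(2, 16, 3)), -1) = Pow(Add(Rational(17, 2), 96), -1) = Pow(Rational(209, 2), -1) = Rational(2, 209)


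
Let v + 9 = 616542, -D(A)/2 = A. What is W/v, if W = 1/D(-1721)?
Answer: 1/2122106586 ≈ 4.7123e-10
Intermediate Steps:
D(A) = -2*A
v = 616533 (v = -9 + 616542 = 616533)
W = 1/3442 (W = 1/(-2*(-1721)) = 1/3442 ≈ 0.00029053)
W/v = (1/3442)/616533 = (1/3442)*(1/616533) = 1/2122106586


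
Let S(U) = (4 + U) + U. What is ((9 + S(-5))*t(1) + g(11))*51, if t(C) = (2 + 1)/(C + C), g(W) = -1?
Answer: 357/2 ≈ 178.50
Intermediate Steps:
S(U) = 4 + 2*U
t(C) = 3/(2*C) (t(C) = 3/((2*C)) = 3*(1/(2*C)) = 3/(2*C))
((9 + S(-5))*t(1) + g(11))*51 = ((9 + (4 + 2*(-5)))*((3/2)/1) - 1)*51 = ((9 + (4 - 10))*((3/2)*1) - 1)*51 = ((9 - 6)*(3/2) - 1)*51 = (3*(3/2) - 1)*51 = (9/2 - 1)*51 = (7/2)*51 = 357/2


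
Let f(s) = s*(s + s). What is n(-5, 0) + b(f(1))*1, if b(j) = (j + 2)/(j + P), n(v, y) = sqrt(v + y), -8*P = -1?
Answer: 32/17 + I*sqrt(5) ≈ 1.8824 + 2.2361*I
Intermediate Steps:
P = 1/8 (P = -1/8*(-1) = 1/8 ≈ 0.12500)
f(s) = 2*s**2 (f(s) = s*(2*s) = 2*s**2)
b(j) = (2 + j)/(1/8 + j) (b(j) = (j + 2)/(j + 1/8) = (2 + j)/(1/8 + j))
n(-5, 0) + b(f(1))*1 = sqrt(-5 + 0) + (8*(2 + 2*1**2)/(1 + 8*(2*1**2)))*1 = sqrt(-5) + (8*(2 + 2*1)/(1 + 8*(2*1)))*1 = I*sqrt(5) + (8*(2 + 2)/(1 + 8*2))*1 = I*sqrt(5) + (8*4/(1 + 16))*1 = I*sqrt(5) + (8*4/17)*1 = I*sqrt(5) + (8*(1/17)*4)*1 = I*sqrt(5) + (32/17)*1 = I*sqrt(5) + 32/17 = 32/17 + I*sqrt(5)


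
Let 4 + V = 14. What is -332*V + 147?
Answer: -3173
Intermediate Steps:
V = 10 (V = -4 + 14 = 10)
-332*V + 147 = -332*10 + 147 = -83*40 + 147 = -3320 + 147 = -3173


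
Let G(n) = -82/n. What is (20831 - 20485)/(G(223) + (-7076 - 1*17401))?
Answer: -77158/5458453 ≈ -0.014136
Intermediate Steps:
(20831 - 20485)/(G(223) + (-7076 - 1*17401)) = (20831 - 20485)/(-82/223 + (-7076 - 1*17401)) = 346/(-82*1/223 + (-7076 - 17401)) = 346/(-82/223 - 24477) = 346/(-5458453/223) = 346*(-223/5458453) = -77158/5458453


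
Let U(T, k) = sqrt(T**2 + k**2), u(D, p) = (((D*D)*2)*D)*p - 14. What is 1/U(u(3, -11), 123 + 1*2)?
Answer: sqrt(385289)/385289 ≈ 0.0016110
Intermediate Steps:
u(D, p) = -14 + 2*p*D**3 (u(D, p) = ((D**2*2)*D)*p - 14 = ((2*D**2)*D)*p - 14 = (2*D**3)*p - 14 = 2*p*D**3 - 14 = -14 + 2*p*D**3)
1/U(u(3, -11), 123 + 1*2) = 1/(sqrt((-14 + 2*(-11)*3**3)**2 + (123 + 1*2)**2)) = 1/(sqrt((-14 + 2*(-11)*27)**2 + (123 + 2)**2)) = 1/(sqrt((-14 - 594)**2 + 125**2)) = 1/(sqrt((-608)**2 + 15625)) = 1/(sqrt(369664 + 15625)) = 1/(sqrt(385289)) = sqrt(385289)/385289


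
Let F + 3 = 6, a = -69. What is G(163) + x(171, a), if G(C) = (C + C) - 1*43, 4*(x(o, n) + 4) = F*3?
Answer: 1125/4 ≈ 281.25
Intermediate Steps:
F = 3 (F = -3 + 6 = 3)
x(o, n) = -7/4 (x(o, n) = -4 + (3*3)/4 = -4 + (¼)*9 = -4 + 9/4 = -7/4)
G(C) = -43 + 2*C (G(C) = 2*C - 43 = -43 + 2*C)
G(163) + x(171, a) = (-43 + 2*163) - 7/4 = (-43 + 326) - 7/4 = 283 - 7/4 = 1125/4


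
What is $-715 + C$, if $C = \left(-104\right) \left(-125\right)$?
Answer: $12285$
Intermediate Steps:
$C = 13000$
$-715 + C = -715 + 13000 = 12285$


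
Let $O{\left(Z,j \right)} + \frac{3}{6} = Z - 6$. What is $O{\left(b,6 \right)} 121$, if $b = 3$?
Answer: $- \frac{847}{2} \approx -423.5$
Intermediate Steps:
$O{\left(Z,j \right)} = - \frac{13}{2} + Z$ ($O{\left(Z,j \right)} = - \frac{1}{2} + \left(Z - 6\right) = - \frac{1}{2} + \left(-6 + Z\right) = - \frac{13}{2} + Z$)
$O{\left(b,6 \right)} 121 = \left(- \frac{13}{2} + 3\right) 121 = \left(- \frac{7}{2}\right) 121 = - \frac{847}{2}$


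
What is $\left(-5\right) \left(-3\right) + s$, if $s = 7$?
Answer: $22$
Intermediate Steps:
$\left(-5\right) \left(-3\right) + s = \left(-5\right) \left(-3\right) + 7 = 15 + 7 = 22$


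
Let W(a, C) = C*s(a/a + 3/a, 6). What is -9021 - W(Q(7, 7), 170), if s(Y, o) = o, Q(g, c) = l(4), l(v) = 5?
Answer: -10041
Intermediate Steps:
Q(g, c) = 5
W(a, C) = 6*C (W(a, C) = C*6 = 6*C)
-9021 - W(Q(7, 7), 170) = -9021 - 6*170 = -9021 - 1*1020 = -9021 - 1020 = -10041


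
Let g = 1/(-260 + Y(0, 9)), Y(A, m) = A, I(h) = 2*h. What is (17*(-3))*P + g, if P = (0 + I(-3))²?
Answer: -477361/260 ≈ -1836.0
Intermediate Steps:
P = 36 (P = (0 + 2*(-3))² = (0 - 6)² = (-6)² = 36)
g = -1/260 (g = 1/(-260 + 0) = 1/(-260) = -1/260 ≈ -0.0038462)
(17*(-3))*P + g = (17*(-3))*36 - 1/260 = -51*36 - 1/260 = -1836 - 1/260 = -477361/260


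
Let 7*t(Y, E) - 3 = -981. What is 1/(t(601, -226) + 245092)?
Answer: 7/1714666 ≈ 4.0824e-6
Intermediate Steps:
t(Y, E) = -978/7 (t(Y, E) = 3/7 + (1/7)*(-981) = 3/7 - 981/7 = -978/7)
1/(t(601, -226) + 245092) = 1/(-978/7 + 245092) = 1/(1714666/7) = 7/1714666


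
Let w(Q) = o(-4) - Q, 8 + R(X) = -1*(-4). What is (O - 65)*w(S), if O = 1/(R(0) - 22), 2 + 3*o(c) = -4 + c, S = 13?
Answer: 82859/78 ≈ 1062.3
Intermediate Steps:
R(X) = -4 (R(X) = -8 - 1*(-4) = -8 + 4 = -4)
o(c) = -2 + c/3 (o(c) = -2/3 + (-4 + c)/3 = -2/3 + (-4/3 + c/3) = -2 + c/3)
w(Q) = -10/3 - Q (w(Q) = (-2 + (1/3)*(-4)) - Q = (-2 - 4/3) - Q = -10/3 - Q)
O = -1/26 (O = 1/(-4 - 22) = 1/(-26) = -1/26 ≈ -0.038462)
(O - 65)*w(S) = (-1/26 - 65)*(-10/3 - 1*13) = -1691*(-10/3 - 13)/26 = -1691/26*(-49/3) = 82859/78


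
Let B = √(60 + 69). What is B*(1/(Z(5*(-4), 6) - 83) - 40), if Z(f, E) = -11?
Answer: -3761*√129/94 ≈ -454.43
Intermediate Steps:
B = √129 ≈ 11.358
B*(1/(Z(5*(-4), 6) - 83) - 40) = √129*(1/(-11 - 83) - 40) = √129*(1/(-94) - 40) = √129*(-1/94 - 40) = √129*(-3761/94) = -3761*√129/94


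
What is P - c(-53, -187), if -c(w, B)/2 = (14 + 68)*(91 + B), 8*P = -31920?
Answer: -19734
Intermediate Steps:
P = -3990 (P = (1/8)*(-31920) = -3990)
c(w, B) = -14924 - 164*B (c(w, B) = -2*(14 + 68)*(91 + B) = -164*(91 + B) = -2*(7462 + 82*B) = -14924 - 164*B)
P - c(-53, -187) = -3990 - (-14924 - 164*(-187)) = -3990 - (-14924 + 30668) = -3990 - 1*15744 = -3990 - 15744 = -19734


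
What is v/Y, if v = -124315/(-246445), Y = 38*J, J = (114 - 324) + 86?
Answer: -1081/10097816 ≈ -0.00010705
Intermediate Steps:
J = -124 (J = -210 + 86 = -124)
Y = -4712 (Y = 38*(-124) = -4712)
v = 1081/2143 (v = -124315*(-1/246445) = 1081/2143 ≈ 0.50443)
v/Y = (1081/2143)/(-4712) = (1081/2143)*(-1/4712) = -1081/10097816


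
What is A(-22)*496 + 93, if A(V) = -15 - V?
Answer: 3565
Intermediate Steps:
A(-22)*496 + 93 = (-15 - 1*(-22))*496 + 93 = (-15 + 22)*496 + 93 = 7*496 + 93 = 3472 + 93 = 3565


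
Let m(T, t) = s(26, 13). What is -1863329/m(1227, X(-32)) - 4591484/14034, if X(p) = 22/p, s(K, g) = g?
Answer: -1008063403/7017 ≈ -1.4366e+5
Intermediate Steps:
m(T, t) = 13
-1863329/m(1227, X(-32)) - 4591484/14034 = -1863329/13 - 4591484/14034 = -1863329*1/13 - 4591484*1/14034 = -143333 - 2295742/7017 = -1008063403/7017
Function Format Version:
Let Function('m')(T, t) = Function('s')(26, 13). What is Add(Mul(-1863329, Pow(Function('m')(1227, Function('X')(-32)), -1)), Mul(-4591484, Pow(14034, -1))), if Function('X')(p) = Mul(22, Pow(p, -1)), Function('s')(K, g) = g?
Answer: Rational(-1008063403, 7017) ≈ -1.4366e+5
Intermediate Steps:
Function('m')(T, t) = 13
Add(Mul(-1863329, Pow(Function('m')(1227, Function('X')(-32)), -1)), Mul(-4591484, Pow(14034, -1))) = Add(Mul(-1863329, Pow(13, -1)), Mul(-4591484, Pow(14034, -1))) = Add(Mul(-1863329, Rational(1, 13)), Mul(-4591484, Rational(1, 14034))) = Add(-143333, Rational(-2295742, 7017)) = Rational(-1008063403, 7017)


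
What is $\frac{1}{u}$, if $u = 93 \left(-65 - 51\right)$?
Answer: $- \frac{1}{10788} \approx -9.2696 \cdot 10^{-5}$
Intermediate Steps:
$u = -10788$ ($u = 93 \left(-116\right) = -10788$)
$\frac{1}{u} = \frac{1}{-10788} = - \frac{1}{10788}$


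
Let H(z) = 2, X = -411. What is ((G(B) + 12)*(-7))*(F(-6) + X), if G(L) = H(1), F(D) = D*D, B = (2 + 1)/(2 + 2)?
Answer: 36750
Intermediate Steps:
B = ¾ (B = 3/4 = 3*(¼) = ¾ ≈ 0.75000)
F(D) = D²
G(L) = 2
((G(B) + 12)*(-7))*(F(-6) + X) = ((2 + 12)*(-7))*((-6)² - 411) = (14*(-7))*(36 - 411) = -98*(-375) = 36750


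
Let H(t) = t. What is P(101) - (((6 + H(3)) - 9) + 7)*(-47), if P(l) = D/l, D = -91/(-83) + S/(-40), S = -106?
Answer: 55166359/167660 ≈ 329.04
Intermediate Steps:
D = 6219/1660 (D = -91/(-83) - 106/(-40) = -91*(-1/83) - 106*(-1/40) = 91/83 + 53/20 = 6219/1660 ≈ 3.7464)
P(l) = 6219/(1660*l)
P(101) - (((6 + H(3)) - 9) + 7)*(-47) = (6219/1660)/101 - (((6 + 3) - 9) + 7)*(-47) = (6219/1660)*(1/101) - ((9 - 9) + 7)*(-47) = 6219/167660 - (0 + 7)*(-47) = 6219/167660 - 7*(-47) = 6219/167660 - 1*(-329) = 6219/167660 + 329 = 55166359/167660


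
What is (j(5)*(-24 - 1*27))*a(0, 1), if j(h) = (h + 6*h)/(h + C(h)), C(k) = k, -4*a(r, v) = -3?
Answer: -1071/8 ≈ -133.88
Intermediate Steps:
a(r, v) = ¾ (a(r, v) = -¼*(-3) = ¾)
j(h) = 7/2 (j(h) = (h + 6*h)/(h + h) = (7*h)/((2*h)) = (7*h)*(1/(2*h)) = 7/2)
(j(5)*(-24 - 1*27))*a(0, 1) = (7*(-24 - 1*27)/2)*(¾) = (7*(-24 - 27)/2)*(¾) = ((7/2)*(-51))*(¾) = -357/2*¾ = -1071/8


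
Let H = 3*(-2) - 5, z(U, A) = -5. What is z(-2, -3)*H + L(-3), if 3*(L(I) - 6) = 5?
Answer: 188/3 ≈ 62.667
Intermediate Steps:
L(I) = 23/3 (L(I) = 6 + (1/3)*5 = 6 + 5/3 = 23/3)
H = -11 (H = -6 - 5 = -11)
z(-2, -3)*H + L(-3) = -5*(-11) + 23/3 = 55 + 23/3 = 188/3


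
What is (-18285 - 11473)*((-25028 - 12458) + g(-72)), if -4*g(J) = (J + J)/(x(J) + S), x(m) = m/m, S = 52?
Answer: 59120873276/53 ≈ 1.1155e+9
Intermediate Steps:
x(m) = 1
g(J) = -J/106 (g(J) = -(J + J)/(4*(1 + 52)) = -2*J/(4*53) = -J/106)
(-18285 - 11473)*((-25028 - 12458) + g(-72)) = (-18285 - 11473)*((-25028 - 12458) - 1/106*(-72)) = -29758*(-37486 + 36/53) = -29758*(-1986722/53) = 59120873276/53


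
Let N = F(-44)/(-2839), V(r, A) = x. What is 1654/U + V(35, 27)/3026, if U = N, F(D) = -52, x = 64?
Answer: 3552302421/39338 ≈ 90302.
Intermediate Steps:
V(r, A) = 64
N = 52/2839 (N = -52/(-2839) = -52*(-1/2839) = 52/2839 ≈ 0.018316)
U = 52/2839 ≈ 0.018316
1654/U + V(35, 27)/3026 = 1654/(52/2839) + 64/3026 = 1654*(2839/52) + 64*(1/3026) = 2347853/26 + 32/1513 = 3552302421/39338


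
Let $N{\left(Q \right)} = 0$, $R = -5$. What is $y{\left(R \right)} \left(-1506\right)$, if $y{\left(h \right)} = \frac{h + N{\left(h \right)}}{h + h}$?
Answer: $-753$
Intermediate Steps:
$y{\left(h \right)} = \frac{1}{2}$ ($y{\left(h \right)} = \frac{h + 0}{h + h} = \frac{h}{2 h} = h \frac{1}{2 h} = \frac{1}{2}$)
$y{\left(R \right)} \left(-1506\right) = \frac{1}{2} \left(-1506\right) = -753$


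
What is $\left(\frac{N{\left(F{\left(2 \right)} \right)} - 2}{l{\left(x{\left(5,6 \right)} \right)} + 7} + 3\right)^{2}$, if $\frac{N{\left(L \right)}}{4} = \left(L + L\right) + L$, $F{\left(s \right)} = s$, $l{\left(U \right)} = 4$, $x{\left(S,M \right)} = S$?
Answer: $25$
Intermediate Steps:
$N{\left(L \right)} = 12 L$ ($N{\left(L \right)} = 4 \left(\left(L + L\right) + L\right) = 4 \left(2 L + L\right) = 4 \cdot 3 L = 12 L$)
$\left(\frac{N{\left(F{\left(2 \right)} \right)} - 2}{l{\left(x{\left(5,6 \right)} \right)} + 7} + 3\right)^{2} = \left(\frac{12 \cdot 2 - 2}{4 + 7} + 3\right)^{2} = \left(\frac{24 - 2}{11} + 3\right)^{2} = \left(22 \cdot \frac{1}{11} + 3\right)^{2} = \left(2 + 3\right)^{2} = 5^{2} = 25$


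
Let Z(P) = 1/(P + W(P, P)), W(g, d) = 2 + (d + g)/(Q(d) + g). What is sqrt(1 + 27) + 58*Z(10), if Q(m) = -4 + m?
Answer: 232/53 + 2*sqrt(7) ≈ 9.6689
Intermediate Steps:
W(g, d) = 2 + (d + g)/(-4 + d + g) (W(g, d) = 2 + (d + g)/((-4 + d) + g) = 2 + (d + g)/(-4 + d + g))
Z(P) = 1/(P + (-8 + 6*P)/(-4 + 2*P)) (Z(P) = 1/(P + (-8 + 3*P + 3*P)/(-4 + P + P)) = 1/(P + (-8 + 6*P)/(-4 + 2*P)))
sqrt(1 + 27) + 58*Z(10) = sqrt(1 + 27) + 58*((-2 + 10)/(-4 + 10 + 10**2)) = sqrt(28) + 58*(8/(-4 + 10 + 100)) = 2*sqrt(7) + 58*(8/106) = 2*sqrt(7) + 58*((1/106)*8) = 2*sqrt(7) + 58*(4/53) = 2*sqrt(7) + 232/53 = 232/53 + 2*sqrt(7)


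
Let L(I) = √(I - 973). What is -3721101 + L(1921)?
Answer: -3721101 + 2*√237 ≈ -3.7211e+6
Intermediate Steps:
L(I) = √(-973 + I)
-3721101 + L(1921) = -3721101 + √(-973 + 1921) = -3721101 + √948 = -3721101 + 2*√237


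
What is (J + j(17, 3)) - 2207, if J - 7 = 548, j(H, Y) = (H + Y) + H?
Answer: -1615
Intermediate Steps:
j(H, Y) = Y + 2*H
J = 555 (J = 7 + 548 = 555)
(J + j(17, 3)) - 2207 = (555 + (3 + 2*17)) - 2207 = (555 + (3 + 34)) - 2207 = (555 + 37) - 2207 = 592 - 2207 = -1615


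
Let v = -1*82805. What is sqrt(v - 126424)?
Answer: I*sqrt(209229) ≈ 457.42*I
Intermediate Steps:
v = -82805
sqrt(v - 126424) = sqrt(-82805 - 126424) = sqrt(-209229) = I*sqrt(209229)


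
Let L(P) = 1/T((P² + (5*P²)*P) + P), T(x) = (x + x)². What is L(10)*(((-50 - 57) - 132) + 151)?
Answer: -11/13056050 ≈ -8.4252e-7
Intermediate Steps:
T(x) = 4*x² (T(x) = (2*x)² = 4*x²)
L(P) = 1/(4*(P + P² + 5*P³)²) (L(P) = 1/(4*((P² + (5*P²)*P) + P)²) = 1/(4*((P² + 5*P³) + P)²) = 1/(4*(P + P² + 5*P³)²))
L(10)*(((-50 - 57) - 132) + 151) = ((¼)/(10²*(1 + 10 + 5*10²)²))*(((-50 - 57) - 132) + 151) = ((¼)*(1/100)/(1 + 10 + 5*100)²)*((-107 - 132) + 151) = ((¼)*(1/100)/(1 + 10 + 500)²)*(-239 + 151) = ((¼)*(1/100)/511²)*(-88) = ((¼)*(1/100)*(1/261121))*(-88) = (1/104448400)*(-88) = -11/13056050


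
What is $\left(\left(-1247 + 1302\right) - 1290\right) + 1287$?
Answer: $52$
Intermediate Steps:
$\left(\left(-1247 + 1302\right) - 1290\right) + 1287 = \left(55 - 1290\right) + 1287 = -1235 + 1287 = 52$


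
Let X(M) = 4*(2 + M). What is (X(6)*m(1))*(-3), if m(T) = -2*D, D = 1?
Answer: 192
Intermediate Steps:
m(T) = -2 (m(T) = -2*1 = -2)
X(M) = 8 + 4*M
(X(6)*m(1))*(-3) = ((8 + 4*6)*(-2))*(-3) = ((8 + 24)*(-2))*(-3) = (32*(-2))*(-3) = -64*(-3) = 192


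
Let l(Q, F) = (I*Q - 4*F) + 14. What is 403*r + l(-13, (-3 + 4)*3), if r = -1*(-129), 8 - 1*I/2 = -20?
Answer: 51261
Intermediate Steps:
I = 56 (I = 16 - 2*(-20) = 16 + 40 = 56)
l(Q, F) = 14 - 4*F + 56*Q (l(Q, F) = (56*Q - 4*F) + 14 = (-4*F + 56*Q) + 14 = 14 - 4*F + 56*Q)
r = 129
403*r + l(-13, (-3 + 4)*3) = 403*129 + (14 - 4*(-3 + 4)*3 + 56*(-13)) = 51987 + (14 - 4*3 - 728) = 51987 + (14 - 12 - 728) = 51987 - 726 = 51261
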